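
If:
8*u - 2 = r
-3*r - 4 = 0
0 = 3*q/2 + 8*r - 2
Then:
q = 76/9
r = -4/3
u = 1/12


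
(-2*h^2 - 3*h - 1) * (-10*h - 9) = 20*h^3 + 48*h^2 + 37*h + 9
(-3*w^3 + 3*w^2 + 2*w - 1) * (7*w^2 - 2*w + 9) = -21*w^5 + 27*w^4 - 19*w^3 + 16*w^2 + 20*w - 9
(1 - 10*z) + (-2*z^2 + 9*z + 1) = -2*z^2 - z + 2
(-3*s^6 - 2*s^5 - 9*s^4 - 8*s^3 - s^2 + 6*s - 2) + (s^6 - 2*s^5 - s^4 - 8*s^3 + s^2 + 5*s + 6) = -2*s^6 - 4*s^5 - 10*s^4 - 16*s^3 + 11*s + 4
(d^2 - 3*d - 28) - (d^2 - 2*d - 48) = 20 - d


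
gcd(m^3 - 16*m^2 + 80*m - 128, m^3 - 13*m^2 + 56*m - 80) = m^2 - 8*m + 16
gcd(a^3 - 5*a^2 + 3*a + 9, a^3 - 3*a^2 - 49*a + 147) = a - 3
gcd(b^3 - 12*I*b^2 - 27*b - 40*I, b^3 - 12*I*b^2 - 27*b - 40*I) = b^3 - 12*I*b^2 - 27*b - 40*I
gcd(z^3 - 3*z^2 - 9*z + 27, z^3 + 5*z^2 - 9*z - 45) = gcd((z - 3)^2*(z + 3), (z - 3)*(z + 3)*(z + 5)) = z^2 - 9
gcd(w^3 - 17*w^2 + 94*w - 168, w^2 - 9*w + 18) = w - 6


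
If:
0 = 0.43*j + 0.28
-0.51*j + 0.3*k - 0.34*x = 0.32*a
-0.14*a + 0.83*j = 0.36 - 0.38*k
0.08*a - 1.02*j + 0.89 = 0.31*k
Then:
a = 23.96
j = -0.65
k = 11.20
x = -11.69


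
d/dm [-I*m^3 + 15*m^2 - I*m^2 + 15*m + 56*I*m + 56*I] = -3*I*m^2 + 2*m*(15 - I) + 15 + 56*I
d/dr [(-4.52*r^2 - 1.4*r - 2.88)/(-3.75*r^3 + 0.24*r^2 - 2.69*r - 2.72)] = (-16.95*r^4 - 10.5*r^3 - 19.9052*r^2 + 25.9712*r - 3.9392)/(14.0625*r^6 - 1.8*r^5 + 20.2326*r^4 + 19.1088*r^3 + 5.9305*r^2 + 14.6336*r + 7.3984)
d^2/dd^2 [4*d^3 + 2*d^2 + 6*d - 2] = 24*d + 4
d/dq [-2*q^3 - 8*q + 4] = -6*q^2 - 8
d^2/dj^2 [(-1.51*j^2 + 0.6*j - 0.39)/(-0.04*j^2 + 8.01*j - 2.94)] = (0.965688*j^3 - 1.06171199999994*j^2 - 0.32637600000001*j + 47.797542)/(6.4e-5*j^6 - 0.038448*j^5 + 7.713324*j^4 - 519.574257*j^3 + 566.929314*j^2 - 207.705708*j + 25.412184)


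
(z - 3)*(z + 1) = z^2 - 2*z - 3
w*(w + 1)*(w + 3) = w^3 + 4*w^2 + 3*w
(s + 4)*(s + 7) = s^2 + 11*s + 28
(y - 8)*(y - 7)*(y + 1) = y^3 - 14*y^2 + 41*y + 56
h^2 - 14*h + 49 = (h - 7)^2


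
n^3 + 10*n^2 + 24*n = n*(n + 4)*(n + 6)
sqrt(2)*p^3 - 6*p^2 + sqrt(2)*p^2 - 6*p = p*(p - 3*sqrt(2))*(sqrt(2)*p + sqrt(2))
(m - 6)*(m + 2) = m^2 - 4*m - 12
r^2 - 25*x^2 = (r - 5*x)*(r + 5*x)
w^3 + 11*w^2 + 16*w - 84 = (w - 2)*(w + 6)*(w + 7)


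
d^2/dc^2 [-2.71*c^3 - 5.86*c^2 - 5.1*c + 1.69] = -16.26*c - 11.72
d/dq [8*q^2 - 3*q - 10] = 16*q - 3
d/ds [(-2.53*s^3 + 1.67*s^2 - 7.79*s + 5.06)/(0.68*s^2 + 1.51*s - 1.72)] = (-1.7204*s^4 - 7.6406*s^3 + 20.8737*s^2 - 12.6264*s + 5.7582)/(0.4624*s^4 + 2.0536*s^3 - 0.0590999999999999*s^2 - 5.1944*s + 2.9584)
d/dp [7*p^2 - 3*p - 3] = 14*p - 3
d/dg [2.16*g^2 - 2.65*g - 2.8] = 4.32*g - 2.65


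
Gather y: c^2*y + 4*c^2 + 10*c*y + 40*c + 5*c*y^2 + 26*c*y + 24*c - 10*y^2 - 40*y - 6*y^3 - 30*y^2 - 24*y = 4*c^2 + 64*c - 6*y^3 + y^2*(5*c - 40) + y*(c^2 + 36*c - 64)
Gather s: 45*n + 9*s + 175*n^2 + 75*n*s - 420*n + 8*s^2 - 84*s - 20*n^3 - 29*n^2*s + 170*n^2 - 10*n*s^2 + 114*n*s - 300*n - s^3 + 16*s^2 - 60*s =-20*n^3 + 345*n^2 - 675*n - s^3 + s^2*(24 - 10*n) + s*(-29*n^2 + 189*n - 135)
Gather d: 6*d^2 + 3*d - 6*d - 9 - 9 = 6*d^2 - 3*d - 18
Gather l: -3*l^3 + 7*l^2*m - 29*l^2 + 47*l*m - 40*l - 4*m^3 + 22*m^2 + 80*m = -3*l^3 + l^2*(7*m - 29) + l*(47*m - 40) - 4*m^3 + 22*m^2 + 80*m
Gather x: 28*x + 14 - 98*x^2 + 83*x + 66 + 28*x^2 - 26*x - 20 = -70*x^2 + 85*x + 60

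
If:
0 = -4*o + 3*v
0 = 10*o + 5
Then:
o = -1/2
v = -2/3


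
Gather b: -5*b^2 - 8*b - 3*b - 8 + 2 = -5*b^2 - 11*b - 6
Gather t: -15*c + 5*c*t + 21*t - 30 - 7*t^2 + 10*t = -15*c - 7*t^2 + t*(5*c + 31) - 30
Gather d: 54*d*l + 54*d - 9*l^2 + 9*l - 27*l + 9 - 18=d*(54*l + 54) - 9*l^2 - 18*l - 9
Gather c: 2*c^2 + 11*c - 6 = 2*c^2 + 11*c - 6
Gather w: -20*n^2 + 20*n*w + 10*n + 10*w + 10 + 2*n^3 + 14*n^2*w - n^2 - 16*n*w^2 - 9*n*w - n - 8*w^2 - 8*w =2*n^3 - 21*n^2 + 9*n + w^2*(-16*n - 8) + w*(14*n^2 + 11*n + 2) + 10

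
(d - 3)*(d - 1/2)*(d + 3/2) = d^3 - 2*d^2 - 15*d/4 + 9/4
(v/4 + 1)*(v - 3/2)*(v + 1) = v^3/4 + 7*v^2/8 - 7*v/8 - 3/2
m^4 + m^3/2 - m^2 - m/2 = m*(m - 1)*(m + 1/2)*(m + 1)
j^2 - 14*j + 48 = (j - 8)*(j - 6)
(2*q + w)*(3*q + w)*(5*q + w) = 30*q^3 + 31*q^2*w + 10*q*w^2 + w^3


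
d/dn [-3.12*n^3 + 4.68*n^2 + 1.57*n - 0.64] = -9.36*n^2 + 9.36*n + 1.57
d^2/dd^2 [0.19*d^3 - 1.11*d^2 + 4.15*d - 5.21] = 1.14*d - 2.22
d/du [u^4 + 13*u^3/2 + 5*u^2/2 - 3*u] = 4*u^3 + 39*u^2/2 + 5*u - 3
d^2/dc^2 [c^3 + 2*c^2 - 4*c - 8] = 6*c + 4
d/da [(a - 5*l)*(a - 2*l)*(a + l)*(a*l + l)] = l*(4*a^3 - 18*a^2*l + 3*a^2 + 6*a*l^2 - 12*a*l + 10*l^3 + 3*l^2)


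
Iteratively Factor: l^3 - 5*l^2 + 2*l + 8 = (l - 4)*(l^2 - l - 2) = (l - 4)*(l + 1)*(l - 2)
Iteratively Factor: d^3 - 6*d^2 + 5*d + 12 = (d - 4)*(d^2 - 2*d - 3) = (d - 4)*(d - 3)*(d + 1)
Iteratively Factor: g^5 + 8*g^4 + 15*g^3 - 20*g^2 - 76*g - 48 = (g - 2)*(g^4 + 10*g^3 + 35*g^2 + 50*g + 24) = (g - 2)*(g + 2)*(g^3 + 8*g^2 + 19*g + 12) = (g - 2)*(g + 2)*(g + 3)*(g^2 + 5*g + 4) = (g - 2)*(g + 2)*(g + 3)*(g + 4)*(g + 1)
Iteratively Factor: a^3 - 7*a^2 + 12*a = (a - 4)*(a^2 - 3*a) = a*(a - 4)*(a - 3)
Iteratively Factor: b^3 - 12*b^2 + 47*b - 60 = (b - 5)*(b^2 - 7*b + 12) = (b - 5)*(b - 3)*(b - 4)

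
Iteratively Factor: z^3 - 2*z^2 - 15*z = (z - 5)*(z^2 + 3*z) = z*(z - 5)*(z + 3)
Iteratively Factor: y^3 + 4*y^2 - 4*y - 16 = (y + 2)*(y^2 + 2*y - 8) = (y - 2)*(y + 2)*(y + 4)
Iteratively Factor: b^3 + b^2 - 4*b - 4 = (b + 1)*(b^2 - 4) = (b + 1)*(b + 2)*(b - 2)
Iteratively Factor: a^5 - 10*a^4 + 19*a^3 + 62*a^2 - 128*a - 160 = (a - 5)*(a^4 - 5*a^3 - 6*a^2 + 32*a + 32) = (a - 5)*(a + 1)*(a^3 - 6*a^2 + 32) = (a - 5)*(a - 4)*(a + 1)*(a^2 - 2*a - 8) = (a - 5)*(a - 4)^2*(a + 1)*(a + 2)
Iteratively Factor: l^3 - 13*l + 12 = (l - 3)*(l^2 + 3*l - 4) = (l - 3)*(l - 1)*(l + 4)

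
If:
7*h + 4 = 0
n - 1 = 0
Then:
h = -4/7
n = 1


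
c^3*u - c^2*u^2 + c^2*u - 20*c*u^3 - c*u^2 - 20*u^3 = (c - 5*u)*(c + 4*u)*(c*u + u)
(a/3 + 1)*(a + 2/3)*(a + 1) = a^3/3 + 14*a^2/9 + 17*a/9 + 2/3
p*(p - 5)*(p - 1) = p^3 - 6*p^2 + 5*p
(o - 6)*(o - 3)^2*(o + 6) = o^4 - 6*o^3 - 27*o^2 + 216*o - 324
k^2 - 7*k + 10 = (k - 5)*(k - 2)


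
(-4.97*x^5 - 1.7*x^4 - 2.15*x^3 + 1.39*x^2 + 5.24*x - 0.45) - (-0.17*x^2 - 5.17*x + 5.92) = -4.97*x^5 - 1.7*x^4 - 2.15*x^3 + 1.56*x^2 + 10.41*x - 6.37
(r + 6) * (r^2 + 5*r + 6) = r^3 + 11*r^2 + 36*r + 36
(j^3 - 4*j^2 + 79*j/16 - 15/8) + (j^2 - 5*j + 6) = j^3 - 3*j^2 - j/16 + 33/8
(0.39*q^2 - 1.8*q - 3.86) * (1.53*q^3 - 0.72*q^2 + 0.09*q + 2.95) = 0.5967*q^5 - 3.0348*q^4 - 4.5747*q^3 + 3.7677*q^2 - 5.6574*q - 11.387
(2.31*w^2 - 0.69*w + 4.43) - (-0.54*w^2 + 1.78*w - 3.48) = 2.85*w^2 - 2.47*w + 7.91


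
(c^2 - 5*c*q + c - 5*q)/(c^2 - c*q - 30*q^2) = (-c^2 + 5*c*q - c + 5*q)/(-c^2 + c*q + 30*q^2)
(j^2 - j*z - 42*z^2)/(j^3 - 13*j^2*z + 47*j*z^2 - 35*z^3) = (j + 6*z)/(j^2 - 6*j*z + 5*z^2)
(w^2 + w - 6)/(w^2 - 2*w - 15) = (w - 2)/(w - 5)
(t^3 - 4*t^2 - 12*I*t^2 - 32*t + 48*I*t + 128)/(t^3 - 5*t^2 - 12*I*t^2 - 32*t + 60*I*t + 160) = (t - 4)/(t - 5)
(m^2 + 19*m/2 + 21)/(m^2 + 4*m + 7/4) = 2*(m + 6)/(2*m + 1)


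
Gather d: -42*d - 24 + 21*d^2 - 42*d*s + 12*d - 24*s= 21*d^2 + d*(-42*s - 30) - 24*s - 24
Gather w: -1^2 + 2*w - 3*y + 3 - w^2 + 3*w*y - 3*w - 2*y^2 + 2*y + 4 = -w^2 + w*(3*y - 1) - 2*y^2 - y + 6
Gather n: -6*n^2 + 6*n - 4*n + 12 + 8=-6*n^2 + 2*n + 20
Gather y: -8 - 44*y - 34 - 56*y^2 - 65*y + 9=-56*y^2 - 109*y - 33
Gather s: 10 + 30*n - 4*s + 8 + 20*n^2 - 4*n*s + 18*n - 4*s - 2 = 20*n^2 + 48*n + s*(-4*n - 8) + 16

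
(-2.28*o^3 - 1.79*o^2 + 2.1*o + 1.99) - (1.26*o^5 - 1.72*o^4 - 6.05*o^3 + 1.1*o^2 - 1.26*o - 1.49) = -1.26*o^5 + 1.72*o^4 + 3.77*o^3 - 2.89*o^2 + 3.36*o + 3.48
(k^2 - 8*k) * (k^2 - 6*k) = k^4 - 14*k^3 + 48*k^2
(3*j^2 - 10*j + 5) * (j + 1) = 3*j^3 - 7*j^2 - 5*j + 5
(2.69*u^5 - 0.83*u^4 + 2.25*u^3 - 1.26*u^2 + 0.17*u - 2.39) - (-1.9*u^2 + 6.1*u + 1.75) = 2.69*u^5 - 0.83*u^4 + 2.25*u^3 + 0.64*u^2 - 5.93*u - 4.14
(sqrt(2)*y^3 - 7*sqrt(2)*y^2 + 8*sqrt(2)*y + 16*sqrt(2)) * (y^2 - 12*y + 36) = sqrt(2)*y^5 - 19*sqrt(2)*y^4 + 128*sqrt(2)*y^3 - 332*sqrt(2)*y^2 + 96*sqrt(2)*y + 576*sqrt(2)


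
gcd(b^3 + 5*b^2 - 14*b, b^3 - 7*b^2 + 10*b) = b^2 - 2*b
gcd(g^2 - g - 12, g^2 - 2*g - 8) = g - 4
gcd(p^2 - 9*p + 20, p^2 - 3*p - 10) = p - 5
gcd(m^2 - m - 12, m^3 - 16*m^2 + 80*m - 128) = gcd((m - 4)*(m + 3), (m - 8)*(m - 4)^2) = m - 4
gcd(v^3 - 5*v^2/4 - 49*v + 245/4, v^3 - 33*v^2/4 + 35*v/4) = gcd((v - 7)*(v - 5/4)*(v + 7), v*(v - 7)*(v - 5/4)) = v^2 - 33*v/4 + 35/4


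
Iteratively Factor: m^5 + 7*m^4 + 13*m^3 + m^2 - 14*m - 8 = (m + 1)*(m^4 + 6*m^3 + 7*m^2 - 6*m - 8) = (m - 1)*(m + 1)*(m^3 + 7*m^2 + 14*m + 8) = (m - 1)*(m + 1)^2*(m^2 + 6*m + 8) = (m - 1)*(m + 1)^2*(m + 4)*(m + 2)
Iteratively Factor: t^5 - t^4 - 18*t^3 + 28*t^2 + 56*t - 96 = (t - 2)*(t^4 + t^3 - 16*t^2 - 4*t + 48) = (t - 3)*(t - 2)*(t^3 + 4*t^2 - 4*t - 16) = (t - 3)*(t - 2)^2*(t^2 + 6*t + 8) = (t - 3)*(t - 2)^2*(t + 4)*(t + 2)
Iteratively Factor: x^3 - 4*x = (x + 2)*(x^2 - 2*x) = x*(x + 2)*(x - 2)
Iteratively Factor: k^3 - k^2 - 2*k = (k - 2)*(k^2 + k) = k*(k - 2)*(k + 1)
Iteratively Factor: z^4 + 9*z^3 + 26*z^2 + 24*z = (z + 4)*(z^3 + 5*z^2 + 6*z) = (z + 3)*(z + 4)*(z^2 + 2*z) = z*(z + 3)*(z + 4)*(z + 2)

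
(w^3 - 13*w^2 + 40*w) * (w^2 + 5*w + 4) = w^5 - 8*w^4 - 21*w^3 + 148*w^2 + 160*w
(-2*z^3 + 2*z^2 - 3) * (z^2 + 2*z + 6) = -2*z^5 - 2*z^4 - 8*z^3 + 9*z^2 - 6*z - 18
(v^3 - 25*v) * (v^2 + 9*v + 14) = v^5 + 9*v^4 - 11*v^3 - 225*v^2 - 350*v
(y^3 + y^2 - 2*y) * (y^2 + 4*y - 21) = y^5 + 5*y^4 - 19*y^3 - 29*y^2 + 42*y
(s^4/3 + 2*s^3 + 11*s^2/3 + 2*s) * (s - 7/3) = s^5/3 + 11*s^4/9 - s^3 - 59*s^2/9 - 14*s/3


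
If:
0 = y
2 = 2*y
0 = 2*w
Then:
No Solution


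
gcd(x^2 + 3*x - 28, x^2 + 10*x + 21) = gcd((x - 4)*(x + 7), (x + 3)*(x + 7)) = x + 7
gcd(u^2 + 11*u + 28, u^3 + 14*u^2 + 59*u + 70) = u + 7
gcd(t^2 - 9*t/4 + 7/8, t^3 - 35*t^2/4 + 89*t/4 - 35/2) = t - 7/4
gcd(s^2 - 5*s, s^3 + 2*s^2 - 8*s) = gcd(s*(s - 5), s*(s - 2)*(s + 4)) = s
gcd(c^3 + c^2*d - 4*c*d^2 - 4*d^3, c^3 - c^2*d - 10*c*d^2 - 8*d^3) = c^2 + 3*c*d + 2*d^2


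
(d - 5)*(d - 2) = d^2 - 7*d + 10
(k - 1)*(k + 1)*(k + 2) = k^3 + 2*k^2 - k - 2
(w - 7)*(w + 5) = w^2 - 2*w - 35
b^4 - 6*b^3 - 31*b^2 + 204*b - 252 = (b - 7)*(b - 3)*(b - 2)*(b + 6)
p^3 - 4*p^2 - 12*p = p*(p - 6)*(p + 2)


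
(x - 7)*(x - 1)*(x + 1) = x^3 - 7*x^2 - x + 7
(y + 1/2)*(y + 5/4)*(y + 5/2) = y^3 + 17*y^2/4 + 5*y + 25/16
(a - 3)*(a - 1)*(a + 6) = a^3 + 2*a^2 - 21*a + 18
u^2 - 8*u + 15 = (u - 5)*(u - 3)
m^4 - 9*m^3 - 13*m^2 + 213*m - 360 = (m - 8)*(m - 3)^2*(m + 5)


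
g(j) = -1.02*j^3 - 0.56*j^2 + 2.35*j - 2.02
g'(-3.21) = -25.59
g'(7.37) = -172.11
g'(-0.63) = 1.84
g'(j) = -3.06*j^2 - 1.12*j + 2.35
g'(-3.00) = -21.83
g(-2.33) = 2.37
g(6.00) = -228.40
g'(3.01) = -28.75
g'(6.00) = -114.53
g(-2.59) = 5.86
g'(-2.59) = -15.28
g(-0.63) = -3.47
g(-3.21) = 18.40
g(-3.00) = 13.43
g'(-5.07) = -70.63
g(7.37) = -423.44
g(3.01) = -27.84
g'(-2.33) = -11.65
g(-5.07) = 104.60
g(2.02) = -7.97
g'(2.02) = -12.40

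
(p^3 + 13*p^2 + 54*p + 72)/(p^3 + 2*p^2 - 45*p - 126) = (p + 4)/(p - 7)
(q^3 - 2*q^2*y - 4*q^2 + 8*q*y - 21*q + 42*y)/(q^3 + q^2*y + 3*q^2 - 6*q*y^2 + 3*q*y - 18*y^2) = (q - 7)/(q + 3*y)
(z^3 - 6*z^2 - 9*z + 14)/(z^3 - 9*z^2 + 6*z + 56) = (z - 1)/(z - 4)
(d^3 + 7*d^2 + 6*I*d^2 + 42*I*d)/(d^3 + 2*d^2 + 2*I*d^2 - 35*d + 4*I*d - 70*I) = d*(d + 6*I)/(d^2 + d*(-5 + 2*I) - 10*I)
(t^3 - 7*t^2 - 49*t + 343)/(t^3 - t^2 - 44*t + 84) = (t^2 - 14*t + 49)/(t^2 - 8*t + 12)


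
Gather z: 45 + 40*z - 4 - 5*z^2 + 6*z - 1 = -5*z^2 + 46*z + 40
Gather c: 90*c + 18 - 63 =90*c - 45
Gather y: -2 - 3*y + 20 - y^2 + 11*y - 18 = -y^2 + 8*y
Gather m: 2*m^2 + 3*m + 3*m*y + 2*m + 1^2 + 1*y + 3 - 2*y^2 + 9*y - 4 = 2*m^2 + m*(3*y + 5) - 2*y^2 + 10*y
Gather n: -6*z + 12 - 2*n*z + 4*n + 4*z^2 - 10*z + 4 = n*(4 - 2*z) + 4*z^2 - 16*z + 16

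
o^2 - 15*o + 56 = (o - 8)*(o - 7)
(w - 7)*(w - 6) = w^2 - 13*w + 42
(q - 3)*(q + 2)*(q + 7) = q^3 + 6*q^2 - 13*q - 42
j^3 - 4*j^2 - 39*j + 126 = (j - 7)*(j - 3)*(j + 6)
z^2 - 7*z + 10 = (z - 5)*(z - 2)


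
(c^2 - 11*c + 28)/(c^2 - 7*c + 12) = (c - 7)/(c - 3)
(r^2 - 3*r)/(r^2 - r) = (r - 3)/(r - 1)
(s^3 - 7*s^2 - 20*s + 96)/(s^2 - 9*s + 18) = (s^2 - 4*s - 32)/(s - 6)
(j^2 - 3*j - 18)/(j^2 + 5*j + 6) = (j - 6)/(j + 2)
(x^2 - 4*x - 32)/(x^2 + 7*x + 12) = (x - 8)/(x + 3)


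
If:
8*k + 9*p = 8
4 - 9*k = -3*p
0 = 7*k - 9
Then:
No Solution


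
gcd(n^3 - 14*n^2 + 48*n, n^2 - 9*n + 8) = n - 8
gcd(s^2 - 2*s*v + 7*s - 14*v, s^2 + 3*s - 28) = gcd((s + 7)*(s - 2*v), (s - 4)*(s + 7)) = s + 7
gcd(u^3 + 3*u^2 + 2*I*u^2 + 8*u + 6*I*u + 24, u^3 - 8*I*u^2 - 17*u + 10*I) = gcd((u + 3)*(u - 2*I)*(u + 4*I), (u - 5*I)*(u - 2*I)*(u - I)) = u - 2*I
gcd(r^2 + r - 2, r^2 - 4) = r + 2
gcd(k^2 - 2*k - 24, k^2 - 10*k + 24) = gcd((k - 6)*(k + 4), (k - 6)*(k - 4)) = k - 6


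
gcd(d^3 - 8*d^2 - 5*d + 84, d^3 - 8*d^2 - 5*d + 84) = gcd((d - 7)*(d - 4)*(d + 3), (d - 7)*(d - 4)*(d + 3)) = d^3 - 8*d^2 - 5*d + 84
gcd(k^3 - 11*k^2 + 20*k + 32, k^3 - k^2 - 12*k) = k - 4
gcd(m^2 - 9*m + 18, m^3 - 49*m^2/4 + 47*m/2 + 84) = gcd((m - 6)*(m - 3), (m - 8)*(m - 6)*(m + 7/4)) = m - 6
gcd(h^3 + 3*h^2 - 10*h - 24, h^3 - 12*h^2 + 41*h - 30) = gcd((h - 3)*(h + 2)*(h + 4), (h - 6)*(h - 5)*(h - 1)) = 1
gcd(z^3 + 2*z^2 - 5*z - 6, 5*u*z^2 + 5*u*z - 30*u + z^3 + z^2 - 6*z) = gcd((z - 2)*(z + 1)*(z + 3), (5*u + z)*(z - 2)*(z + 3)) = z^2 + z - 6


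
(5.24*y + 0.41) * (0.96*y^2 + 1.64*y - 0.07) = 5.0304*y^3 + 8.9872*y^2 + 0.3056*y - 0.0287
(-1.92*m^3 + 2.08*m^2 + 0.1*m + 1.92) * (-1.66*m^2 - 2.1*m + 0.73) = 3.1872*m^5 + 0.5792*m^4 - 5.9356*m^3 - 1.8788*m^2 - 3.959*m + 1.4016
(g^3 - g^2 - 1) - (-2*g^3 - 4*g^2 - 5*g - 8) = 3*g^3 + 3*g^2 + 5*g + 7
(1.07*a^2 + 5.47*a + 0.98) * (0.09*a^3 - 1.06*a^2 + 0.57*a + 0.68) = 0.0963*a^5 - 0.6419*a^4 - 5.1001*a^3 + 2.8067*a^2 + 4.2782*a + 0.6664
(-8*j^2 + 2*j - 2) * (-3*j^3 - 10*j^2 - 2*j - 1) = 24*j^5 + 74*j^4 + 2*j^3 + 24*j^2 + 2*j + 2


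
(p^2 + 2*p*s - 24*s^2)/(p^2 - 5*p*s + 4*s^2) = (p + 6*s)/(p - s)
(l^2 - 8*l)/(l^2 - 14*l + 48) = l/(l - 6)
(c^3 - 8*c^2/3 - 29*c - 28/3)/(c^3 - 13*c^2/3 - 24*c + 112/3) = (3*c + 1)/(3*c - 4)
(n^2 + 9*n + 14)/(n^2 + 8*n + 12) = (n + 7)/(n + 6)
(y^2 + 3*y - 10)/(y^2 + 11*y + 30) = (y - 2)/(y + 6)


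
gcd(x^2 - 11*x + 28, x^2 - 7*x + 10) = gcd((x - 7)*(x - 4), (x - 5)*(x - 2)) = 1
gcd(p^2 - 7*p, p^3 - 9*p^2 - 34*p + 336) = p - 7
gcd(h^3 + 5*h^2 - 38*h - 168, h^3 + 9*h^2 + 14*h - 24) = h + 4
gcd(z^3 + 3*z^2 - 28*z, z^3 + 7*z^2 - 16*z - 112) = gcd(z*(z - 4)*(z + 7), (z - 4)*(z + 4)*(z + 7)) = z^2 + 3*z - 28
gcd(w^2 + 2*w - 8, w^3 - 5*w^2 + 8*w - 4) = w - 2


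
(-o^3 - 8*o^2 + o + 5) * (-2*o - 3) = 2*o^4 + 19*o^3 + 22*o^2 - 13*o - 15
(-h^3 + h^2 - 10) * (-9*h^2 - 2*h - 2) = 9*h^5 - 7*h^4 + 88*h^2 + 20*h + 20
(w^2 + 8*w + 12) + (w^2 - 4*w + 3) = 2*w^2 + 4*w + 15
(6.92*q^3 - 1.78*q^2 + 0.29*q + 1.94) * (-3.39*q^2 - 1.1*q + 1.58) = -23.4588*q^5 - 1.5778*q^4 + 11.9085*q^3 - 9.708*q^2 - 1.6758*q + 3.0652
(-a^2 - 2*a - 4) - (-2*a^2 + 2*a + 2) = a^2 - 4*a - 6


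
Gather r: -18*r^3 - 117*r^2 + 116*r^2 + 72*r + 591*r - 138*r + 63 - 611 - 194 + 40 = -18*r^3 - r^2 + 525*r - 702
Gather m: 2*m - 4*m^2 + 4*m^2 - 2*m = 0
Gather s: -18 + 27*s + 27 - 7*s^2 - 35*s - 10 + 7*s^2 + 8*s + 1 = 0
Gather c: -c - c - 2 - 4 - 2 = -2*c - 8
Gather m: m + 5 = m + 5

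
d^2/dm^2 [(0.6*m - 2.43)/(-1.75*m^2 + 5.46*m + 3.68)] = ((0.6*m - 2.43)*(3.5*m - 5.46)*(7.0*m - 10.92) + (6.3*m - 15.057)*(-1.75*m^2 + 5.46*m + 3.68))/(-1.75*m^2 + 5.46*m + 3.68)^3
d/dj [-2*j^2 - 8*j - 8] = -4*j - 8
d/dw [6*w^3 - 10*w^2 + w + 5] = 18*w^2 - 20*w + 1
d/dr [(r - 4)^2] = 2*r - 8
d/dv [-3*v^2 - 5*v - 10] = -6*v - 5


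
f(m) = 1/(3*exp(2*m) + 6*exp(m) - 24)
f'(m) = (-6*exp(2*m) - 6*exp(m))/(3*exp(2*m) + 6*exp(m) - 24)^2 = -2*(exp(m) + 1)*exp(m)/(3*(exp(2*m) + 2*exp(m) - 8)^2)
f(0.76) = 0.39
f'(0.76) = -6.21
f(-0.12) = -0.06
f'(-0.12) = -0.04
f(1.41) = 0.02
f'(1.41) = -0.05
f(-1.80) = -0.04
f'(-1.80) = -0.00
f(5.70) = 0.00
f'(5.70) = -0.00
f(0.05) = -0.07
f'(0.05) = -0.06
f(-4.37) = -0.04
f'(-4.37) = -0.00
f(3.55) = 0.00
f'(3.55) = -0.00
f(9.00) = 0.00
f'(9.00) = 0.00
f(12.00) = 0.00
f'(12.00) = 0.00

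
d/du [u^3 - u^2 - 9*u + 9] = 3*u^2 - 2*u - 9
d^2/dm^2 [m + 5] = 0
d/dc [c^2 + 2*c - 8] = 2*c + 2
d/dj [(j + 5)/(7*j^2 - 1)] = (7*j^2 - 14*j*(j + 5) - 1)/(7*j^2 - 1)^2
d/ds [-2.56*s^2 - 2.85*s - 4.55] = -5.12*s - 2.85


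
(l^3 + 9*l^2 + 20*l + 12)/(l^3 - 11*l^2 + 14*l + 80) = (l^2 + 7*l + 6)/(l^2 - 13*l + 40)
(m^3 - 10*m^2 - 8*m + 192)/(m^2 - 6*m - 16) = (m^2 - 2*m - 24)/(m + 2)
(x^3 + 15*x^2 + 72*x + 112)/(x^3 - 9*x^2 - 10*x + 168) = (x^2 + 11*x + 28)/(x^2 - 13*x + 42)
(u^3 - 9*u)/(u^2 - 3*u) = u + 3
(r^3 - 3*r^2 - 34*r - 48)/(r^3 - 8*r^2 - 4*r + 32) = (r + 3)/(r - 2)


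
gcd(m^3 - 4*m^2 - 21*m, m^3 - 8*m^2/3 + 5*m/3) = m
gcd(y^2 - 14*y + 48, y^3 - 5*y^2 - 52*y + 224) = y - 8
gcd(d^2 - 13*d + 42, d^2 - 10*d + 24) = d - 6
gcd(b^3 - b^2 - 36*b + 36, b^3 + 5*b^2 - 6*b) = b^2 + 5*b - 6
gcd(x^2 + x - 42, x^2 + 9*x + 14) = x + 7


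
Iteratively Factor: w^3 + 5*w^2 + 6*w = (w + 2)*(w^2 + 3*w) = (w + 2)*(w + 3)*(w)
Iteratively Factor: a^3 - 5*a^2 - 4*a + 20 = (a + 2)*(a^2 - 7*a + 10) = (a - 5)*(a + 2)*(a - 2)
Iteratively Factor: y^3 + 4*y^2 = (y)*(y^2 + 4*y) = y*(y + 4)*(y)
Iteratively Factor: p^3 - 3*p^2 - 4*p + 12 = (p + 2)*(p^2 - 5*p + 6) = (p - 3)*(p + 2)*(p - 2)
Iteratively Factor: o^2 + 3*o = (o + 3)*(o)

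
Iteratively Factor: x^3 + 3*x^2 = (x)*(x^2 + 3*x) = x*(x + 3)*(x)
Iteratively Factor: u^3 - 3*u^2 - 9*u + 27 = (u - 3)*(u^2 - 9) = (u - 3)*(u + 3)*(u - 3)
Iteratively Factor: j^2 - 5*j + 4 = (j - 1)*(j - 4)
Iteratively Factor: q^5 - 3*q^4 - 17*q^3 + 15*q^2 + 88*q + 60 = (q - 3)*(q^4 - 17*q^2 - 36*q - 20) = (q - 3)*(q + 1)*(q^3 - q^2 - 16*q - 20) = (q - 3)*(q + 1)*(q + 2)*(q^2 - 3*q - 10) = (q - 3)*(q + 1)*(q + 2)^2*(q - 5)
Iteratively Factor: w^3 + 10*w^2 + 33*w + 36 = (w + 4)*(w^2 + 6*w + 9) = (w + 3)*(w + 4)*(w + 3)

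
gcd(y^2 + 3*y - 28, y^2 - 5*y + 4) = y - 4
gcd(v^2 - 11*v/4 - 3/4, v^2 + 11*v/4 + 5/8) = v + 1/4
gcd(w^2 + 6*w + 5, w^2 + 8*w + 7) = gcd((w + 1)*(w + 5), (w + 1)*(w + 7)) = w + 1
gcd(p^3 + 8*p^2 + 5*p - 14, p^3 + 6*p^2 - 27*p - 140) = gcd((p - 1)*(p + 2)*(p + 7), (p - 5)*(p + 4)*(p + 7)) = p + 7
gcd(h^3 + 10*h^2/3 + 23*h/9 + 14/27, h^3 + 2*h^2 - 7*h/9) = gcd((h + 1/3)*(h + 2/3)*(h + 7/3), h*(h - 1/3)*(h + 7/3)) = h + 7/3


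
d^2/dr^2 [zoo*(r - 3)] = 0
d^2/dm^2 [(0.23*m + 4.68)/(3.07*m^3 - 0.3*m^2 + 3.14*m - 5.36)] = (13.006362*m^5 + 528.031404*m^4 - 73.357388*m^3 + 318.629136*m^2 + 433.391616*m + 84.97696)/(28.934443*m^9 - 8.48241*m^8 + 89.611458*m^7 - 168.931032*m^6 + 121.274076*m^5 - 320.336808*m^4 + 325.85348*m^3 - 184.399008*m^2 + 270.632832*m - 153.990656)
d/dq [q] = 1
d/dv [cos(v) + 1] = -sin(v)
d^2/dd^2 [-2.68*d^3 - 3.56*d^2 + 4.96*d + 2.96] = -16.08*d - 7.12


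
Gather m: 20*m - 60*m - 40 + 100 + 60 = 120 - 40*m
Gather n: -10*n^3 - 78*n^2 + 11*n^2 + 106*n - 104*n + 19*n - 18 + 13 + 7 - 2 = -10*n^3 - 67*n^2 + 21*n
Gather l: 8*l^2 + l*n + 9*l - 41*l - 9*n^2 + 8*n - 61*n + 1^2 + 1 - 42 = 8*l^2 + l*(n - 32) - 9*n^2 - 53*n - 40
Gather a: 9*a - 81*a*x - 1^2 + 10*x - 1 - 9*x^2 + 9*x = a*(9 - 81*x) - 9*x^2 + 19*x - 2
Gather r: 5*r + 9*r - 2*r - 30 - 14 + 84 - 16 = 12*r + 24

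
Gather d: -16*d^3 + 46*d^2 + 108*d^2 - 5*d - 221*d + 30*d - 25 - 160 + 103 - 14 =-16*d^3 + 154*d^2 - 196*d - 96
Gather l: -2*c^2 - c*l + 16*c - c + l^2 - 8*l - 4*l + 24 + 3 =-2*c^2 + 15*c + l^2 + l*(-c - 12) + 27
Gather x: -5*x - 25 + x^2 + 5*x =x^2 - 25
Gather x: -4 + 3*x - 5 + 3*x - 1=6*x - 10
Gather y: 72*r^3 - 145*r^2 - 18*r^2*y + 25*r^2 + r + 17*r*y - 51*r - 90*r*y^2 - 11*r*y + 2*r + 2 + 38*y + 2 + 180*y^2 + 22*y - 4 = 72*r^3 - 120*r^2 - 48*r + y^2*(180 - 90*r) + y*(-18*r^2 + 6*r + 60)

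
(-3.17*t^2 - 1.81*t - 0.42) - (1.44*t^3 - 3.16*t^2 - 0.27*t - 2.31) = -1.44*t^3 - 0.00999999999999979*t^2 - 1.54*t + 1.89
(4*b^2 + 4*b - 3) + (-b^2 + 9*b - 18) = 3*b^2 + 13*b - 21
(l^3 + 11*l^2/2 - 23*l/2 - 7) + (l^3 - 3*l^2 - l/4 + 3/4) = 2*l^3 + 5*l^2/2 - 47*l/4 - 25/4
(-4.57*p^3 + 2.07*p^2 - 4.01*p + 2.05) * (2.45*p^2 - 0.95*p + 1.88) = -11.1965*p^5 + 9.413*p^4 - 20.3826*p^3 + 12.7236*p^2 - 9.4863*p + 3.854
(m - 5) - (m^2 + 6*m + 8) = -m^2 - 5*m - 13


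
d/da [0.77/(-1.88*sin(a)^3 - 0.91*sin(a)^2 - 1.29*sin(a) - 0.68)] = (4.3428*sin(a)^2 + 1.4014*sin(a) + 0.9933)*cos(a)/(1.88*sin(a)^3 + 0.91*sin(a)^2 + 1.29*sin(a) + 0.68)^2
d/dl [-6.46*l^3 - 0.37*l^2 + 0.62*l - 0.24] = -19.38*l^2 - 0.74*l + 0.62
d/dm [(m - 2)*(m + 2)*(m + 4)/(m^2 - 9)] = (m^4 - 23*m^2 - 40*m + 36)/(m^4 - 18*m^2 + 81)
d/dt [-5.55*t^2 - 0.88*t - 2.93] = -11.1*t - 0.88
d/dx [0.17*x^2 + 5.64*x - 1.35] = 0.34*x + 5.64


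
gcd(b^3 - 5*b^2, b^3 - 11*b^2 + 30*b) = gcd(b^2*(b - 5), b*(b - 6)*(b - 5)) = b^2 - 5*b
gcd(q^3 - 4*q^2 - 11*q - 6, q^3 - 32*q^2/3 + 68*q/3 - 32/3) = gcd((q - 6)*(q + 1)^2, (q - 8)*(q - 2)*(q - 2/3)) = 1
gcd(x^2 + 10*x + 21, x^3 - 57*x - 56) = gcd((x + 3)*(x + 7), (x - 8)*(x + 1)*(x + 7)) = x + 7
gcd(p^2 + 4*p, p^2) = p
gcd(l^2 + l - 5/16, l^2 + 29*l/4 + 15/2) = l + 5/4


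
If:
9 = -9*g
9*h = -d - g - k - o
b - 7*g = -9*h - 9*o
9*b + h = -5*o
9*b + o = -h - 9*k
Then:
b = 7/80 - 9*o/20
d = 1279*o/180 + 647/80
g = -1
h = -19*o/20 - 63/80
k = 4*o/9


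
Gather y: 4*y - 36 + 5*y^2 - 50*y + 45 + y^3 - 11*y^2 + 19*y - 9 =y^3 - 6*y^2 - 27*y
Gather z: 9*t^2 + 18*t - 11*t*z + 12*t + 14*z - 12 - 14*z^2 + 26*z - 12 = 9*t^2 + 30*t - 14*z^2 + z*(40 - 11*t) - 24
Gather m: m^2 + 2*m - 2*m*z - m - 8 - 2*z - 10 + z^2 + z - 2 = m^2 + m*(1 - 2*z) + z^2 - z - 20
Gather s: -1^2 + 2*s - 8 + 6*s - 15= 8*s - 24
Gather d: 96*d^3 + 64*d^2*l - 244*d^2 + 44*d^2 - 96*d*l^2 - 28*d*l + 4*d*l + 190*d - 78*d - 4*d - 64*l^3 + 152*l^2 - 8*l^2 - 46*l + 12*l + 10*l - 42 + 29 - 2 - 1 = 96*d^3 + d^2*(64*l - 200) + d*(-96*l^2 - 24*l + 108) - 64*l^3 + 144*l^2 - 24*l - 16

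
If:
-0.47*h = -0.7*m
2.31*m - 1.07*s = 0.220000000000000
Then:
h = 0.689877498388137*s + 0.141843971631206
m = 0.463203463203463*s + 0.0952380952380952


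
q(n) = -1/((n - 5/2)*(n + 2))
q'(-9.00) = 0.00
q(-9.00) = -0.01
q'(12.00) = 0.00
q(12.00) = -0.00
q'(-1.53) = -0.99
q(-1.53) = 0.53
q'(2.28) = 4.58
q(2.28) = 1.06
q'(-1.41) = -0.62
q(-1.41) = 0.43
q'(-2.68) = -0.47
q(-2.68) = -0.28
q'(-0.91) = -0.17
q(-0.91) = 0.27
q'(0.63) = 0.03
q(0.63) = 0.20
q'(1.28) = 0.13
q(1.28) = 0.25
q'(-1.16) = -0.30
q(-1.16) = 0.33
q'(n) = 1/((n - 5/2)*(n + 2)^2) + 1/((n - 5/2)^2*(n + 2))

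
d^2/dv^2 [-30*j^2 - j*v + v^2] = 2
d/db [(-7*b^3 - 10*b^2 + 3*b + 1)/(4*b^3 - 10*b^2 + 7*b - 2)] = (110*b^4 - 122*b^3 - 10*b^2 + 60*b - 13)/(16*b^6 - 80*b^5 + 156*b^4 - 156*b^3 + 89*b^2 - 28*b + 4)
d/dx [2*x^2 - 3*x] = 4*x - 3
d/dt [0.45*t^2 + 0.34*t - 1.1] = 0.9*t + 0.34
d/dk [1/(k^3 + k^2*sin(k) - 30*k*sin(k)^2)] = (-k^2*cos(k) - 3*k^2 - 2*k*sin(k) + 30*k*sin(2*k) + 30*sin(k)^2)/(k^2*(k^2 + k*sin(k) - 30*sin(k)^2)^2)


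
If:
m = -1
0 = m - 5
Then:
No Solution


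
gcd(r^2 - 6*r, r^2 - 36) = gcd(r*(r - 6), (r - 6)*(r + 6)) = r - 6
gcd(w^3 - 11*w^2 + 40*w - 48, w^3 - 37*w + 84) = w^2 - 7*w + 12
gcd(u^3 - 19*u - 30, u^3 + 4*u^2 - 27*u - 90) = u^2 - 2*u - 15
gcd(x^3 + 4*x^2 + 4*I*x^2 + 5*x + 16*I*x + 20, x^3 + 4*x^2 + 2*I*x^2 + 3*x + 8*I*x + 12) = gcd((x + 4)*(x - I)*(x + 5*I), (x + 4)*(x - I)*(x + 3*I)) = x^2 + x*(4 - I) - 4*I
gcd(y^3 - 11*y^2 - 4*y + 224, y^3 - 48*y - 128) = y^2 - 4*y - 32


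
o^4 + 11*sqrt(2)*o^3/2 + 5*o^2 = o^2*(o + sqrt(2)/2)*(o + 5*sqrt(2))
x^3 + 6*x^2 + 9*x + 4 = (x + 1)^2*(x + 4)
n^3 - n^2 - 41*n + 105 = (n - 5)*(n - 3)*(n + 7)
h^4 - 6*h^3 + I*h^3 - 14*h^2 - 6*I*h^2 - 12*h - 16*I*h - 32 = (h - 8)*(h + 2)*(h - I)*(h + 2*I)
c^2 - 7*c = c*(c - 7)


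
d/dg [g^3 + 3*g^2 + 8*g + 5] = 3*g^2 + 6*g + 8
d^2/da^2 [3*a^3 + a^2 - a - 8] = 18*a + 2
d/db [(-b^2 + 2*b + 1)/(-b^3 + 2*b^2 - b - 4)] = (-b^4 + 4*b^3 + 4*b - 7)/(b^6 - 4*b^5 + 6*b^4 + 4*b^3 - 15*b^2 + 8*b + 16)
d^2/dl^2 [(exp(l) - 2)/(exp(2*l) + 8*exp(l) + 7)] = (exp(4*l) - 16*exp(3*l) - 90*exp(2*l) - 128*exp(l) + 161)*exp(l)/(exp(6*l) + 24*exp(5*l) + 213*exp(4*l) + 848*exp(3*l) + 1491*exp(2*l) + 1176*exp(l) + 343)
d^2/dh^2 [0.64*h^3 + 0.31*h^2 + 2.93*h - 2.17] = 3.84*h + 0.62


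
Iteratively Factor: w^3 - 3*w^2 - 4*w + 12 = (w - 2)*(w^2 - w - 6) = (w - 2)*(w + 2)*(w - 3)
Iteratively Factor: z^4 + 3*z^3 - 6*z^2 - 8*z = (z)*(z^3 + 3*z^2 - 6*z - 8) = z*(z - 2)*(z^2 + 5*z + 4) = z*(z - 2)*(z + 1)*(z + 4)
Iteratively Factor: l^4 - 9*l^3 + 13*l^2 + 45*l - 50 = (l + 2)*(l^3 - 11*l^2 + 35*l - 25) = (l - 5)*(l + 2)*(l^2 - 6*l + 5) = (l - 5)*(l - 1)*(l + 2)*(l - 5)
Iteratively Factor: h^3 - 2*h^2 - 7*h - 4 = (h + 1)*(h^2 - 3*h - 4) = (h + 1)^2*(h - 4)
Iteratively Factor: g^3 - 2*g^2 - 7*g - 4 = (g + 1)*(g^2 - 3*g - 4) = (g - 4)*(g + 1)*(g + 1)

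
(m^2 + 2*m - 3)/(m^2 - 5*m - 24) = (m - 1)/(m - 8)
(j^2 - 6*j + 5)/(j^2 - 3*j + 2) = (j - 5)/(j - 2)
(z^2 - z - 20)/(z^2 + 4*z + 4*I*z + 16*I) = (z - 5)/(z + 4*I)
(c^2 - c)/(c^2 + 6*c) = (c - 1)/(c + 6)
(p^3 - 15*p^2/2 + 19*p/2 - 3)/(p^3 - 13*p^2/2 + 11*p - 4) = (p^2 - 7*p + 6)/(p^2 - 6*p + 8)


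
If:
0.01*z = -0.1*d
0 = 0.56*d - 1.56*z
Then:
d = 0.00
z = 0.00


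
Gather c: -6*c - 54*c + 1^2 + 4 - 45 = -60*c - 40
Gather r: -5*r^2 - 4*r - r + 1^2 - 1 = -5*r^2 - 5*r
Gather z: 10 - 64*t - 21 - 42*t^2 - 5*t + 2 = -42*t^2 - 69*t - 9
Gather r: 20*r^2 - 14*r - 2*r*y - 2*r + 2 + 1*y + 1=20*r^2 + r*(-2*y - 16) + y + 3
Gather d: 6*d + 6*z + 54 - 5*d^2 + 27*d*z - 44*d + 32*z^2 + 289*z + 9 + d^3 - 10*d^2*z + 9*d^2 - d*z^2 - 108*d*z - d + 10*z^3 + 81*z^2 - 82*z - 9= d^3 + d^2*(4 - 10*z) + d*(-z^2 - 81*z - 39) + 10*z^3 + 113*z^2 + 213*z + 54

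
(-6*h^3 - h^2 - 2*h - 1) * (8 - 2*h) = 12*h^4 - 46*h^3 - 4*h^2 - 14*h - 8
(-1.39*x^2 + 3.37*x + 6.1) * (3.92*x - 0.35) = -5.4488*x^3 + 13.6969*x^2 + 22.7325*x - 2.135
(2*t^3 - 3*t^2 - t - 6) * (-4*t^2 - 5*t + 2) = -8*t^5 + 2*t^4 + 23*t^3 + 23*t^2 + 28*t - 12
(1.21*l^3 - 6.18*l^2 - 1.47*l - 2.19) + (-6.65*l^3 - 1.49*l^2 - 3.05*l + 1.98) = -5.44*l^3 - 7.67*l^2 - 4.52*l - 0.21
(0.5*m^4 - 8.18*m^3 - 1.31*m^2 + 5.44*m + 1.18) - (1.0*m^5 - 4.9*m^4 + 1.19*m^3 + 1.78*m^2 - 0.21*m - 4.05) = -1.0*m^5 + 5.4*m^4 - 9.37*m^3 - 3.09*m^2 + 5.65*m + 5.23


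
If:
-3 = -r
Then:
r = 3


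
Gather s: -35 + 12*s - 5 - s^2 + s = -s^2 + 13*s - 40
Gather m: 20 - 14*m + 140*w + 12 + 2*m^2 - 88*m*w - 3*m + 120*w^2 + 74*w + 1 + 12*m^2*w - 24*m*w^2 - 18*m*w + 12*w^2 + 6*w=m^2*(12*w + 2) + m*(-24*w^2 - 106*w - 17) + 132*w^2 + 220*w + 33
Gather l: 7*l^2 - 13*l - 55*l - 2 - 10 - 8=7*l^2 - 68*l - 20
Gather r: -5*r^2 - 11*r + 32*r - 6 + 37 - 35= -5*r^2 + 21*r - 4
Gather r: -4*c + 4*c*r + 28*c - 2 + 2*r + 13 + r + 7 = 24*c + r*(4*c + 3) + 18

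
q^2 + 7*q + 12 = (q + 3)*(q + 4)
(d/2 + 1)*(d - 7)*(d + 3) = d^3/2 - d^2 - 29*d/2 - 21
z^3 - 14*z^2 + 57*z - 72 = (z - 8)*(z - 3)^2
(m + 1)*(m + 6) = m^2 + 7*m + 6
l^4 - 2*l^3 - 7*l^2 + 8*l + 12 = (l - 3)*(l - 2)*(l + 1)*(l + 2)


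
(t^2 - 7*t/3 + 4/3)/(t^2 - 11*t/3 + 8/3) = (3*t - 4)/(3*t - 8)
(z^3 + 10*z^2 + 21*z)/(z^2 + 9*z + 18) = z*(z + 7)/(z + 6)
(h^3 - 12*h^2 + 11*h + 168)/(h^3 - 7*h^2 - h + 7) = (h^2 - 5*h - 24)/(h^2 - 1)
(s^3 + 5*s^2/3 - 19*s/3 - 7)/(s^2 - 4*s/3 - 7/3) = s + 3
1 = 1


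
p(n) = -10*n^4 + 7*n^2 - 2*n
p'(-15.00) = 134788.00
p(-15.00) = -504645.00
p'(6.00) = -8558.00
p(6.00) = -12720.00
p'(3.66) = -1911.88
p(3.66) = -1707.97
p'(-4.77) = 4272.47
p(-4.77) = -5008.13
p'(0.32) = 1.17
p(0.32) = -0.03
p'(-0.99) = 22.95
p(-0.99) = -0.77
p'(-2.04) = 309.03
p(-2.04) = -139.98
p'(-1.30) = 67.68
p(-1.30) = -14.13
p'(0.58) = -1.68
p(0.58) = 0.06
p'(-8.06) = 20829.42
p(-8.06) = -41731.83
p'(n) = -40*n^3 + 14*n - 2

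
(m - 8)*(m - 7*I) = m^2 - 8*m - 7*I*m + 56*I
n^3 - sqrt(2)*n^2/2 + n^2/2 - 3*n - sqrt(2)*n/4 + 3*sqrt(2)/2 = (n - 3/2)*(n + 2)*(n - sqrt(2)/2)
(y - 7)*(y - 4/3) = y^2 - 25*y/3 + 28/3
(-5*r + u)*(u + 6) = -5*r*u - 30*r + u^2 + 6*u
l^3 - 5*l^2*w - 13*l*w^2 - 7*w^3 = (l - 7*w)*(l + w)^2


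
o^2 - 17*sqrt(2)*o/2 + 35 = (o - 5*sqrt(2))*(o - 7*sqrt(2)/2)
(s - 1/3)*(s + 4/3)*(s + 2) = s^3 + 3*s^2 + 14*s/9 - 8/9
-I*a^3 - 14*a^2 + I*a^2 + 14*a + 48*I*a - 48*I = (a - 8*I)*(a - 6*I)*(-I*a + I)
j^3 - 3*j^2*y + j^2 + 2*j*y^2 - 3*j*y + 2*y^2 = (j + 1)*(j - 2*y)*(j - y)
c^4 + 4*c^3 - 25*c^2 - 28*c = c*(c - 4)*(c + 1)*(c + 7)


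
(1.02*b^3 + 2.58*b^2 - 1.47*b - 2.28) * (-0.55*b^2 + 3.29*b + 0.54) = -0.561*b^5 + 1.9368*b^4 + 9.8475*b^3 - 2.1891*b^2 - 8.295*b - 1.2312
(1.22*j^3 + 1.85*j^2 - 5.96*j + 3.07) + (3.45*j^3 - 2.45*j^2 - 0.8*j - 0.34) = 4.67*j^3 - 0.6*j^2 - 6.76*j + 2.73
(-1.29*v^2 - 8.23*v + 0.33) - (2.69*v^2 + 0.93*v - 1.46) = -3.98*v^2 - 9.16*v + 1.79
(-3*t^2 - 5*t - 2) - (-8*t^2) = 5*t^2 - 5*t - 2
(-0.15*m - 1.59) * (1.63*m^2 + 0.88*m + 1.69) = -0.2445*m^3 - 2.7237*m^2 - 1.6527*m - 2.6871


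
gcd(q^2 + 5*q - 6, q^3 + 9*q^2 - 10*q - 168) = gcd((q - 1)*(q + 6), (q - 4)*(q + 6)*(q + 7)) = q + 6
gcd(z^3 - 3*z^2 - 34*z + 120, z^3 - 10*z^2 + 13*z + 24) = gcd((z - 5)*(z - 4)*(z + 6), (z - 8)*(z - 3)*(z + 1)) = 1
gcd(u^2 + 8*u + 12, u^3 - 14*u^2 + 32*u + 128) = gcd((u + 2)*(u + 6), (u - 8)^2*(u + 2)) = u + 2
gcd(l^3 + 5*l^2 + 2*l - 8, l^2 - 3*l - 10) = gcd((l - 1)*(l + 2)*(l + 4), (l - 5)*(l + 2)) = l + 2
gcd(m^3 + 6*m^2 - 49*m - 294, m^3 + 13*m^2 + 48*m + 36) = m + 6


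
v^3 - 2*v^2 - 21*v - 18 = (v - 6)*(v + 1)*(v + 3)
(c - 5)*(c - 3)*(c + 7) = c^3 - c^2 - 41*c + 105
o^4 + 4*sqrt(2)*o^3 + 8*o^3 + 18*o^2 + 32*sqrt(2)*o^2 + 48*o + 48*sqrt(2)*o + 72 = (o + 2)*(o + 6)*(o + sqrt(2))*(o + 3*sqrt(2))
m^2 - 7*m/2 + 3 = (m - 2)*(m - 3/2)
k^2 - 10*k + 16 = (k - 8)*(k - 2)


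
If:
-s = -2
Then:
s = 2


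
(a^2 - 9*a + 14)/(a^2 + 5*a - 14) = (a - 7)/(a + 7)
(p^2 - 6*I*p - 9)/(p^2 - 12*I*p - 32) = (-p^2 + 6*I*p + 9)/(-p^2 + 12*I*p + 32)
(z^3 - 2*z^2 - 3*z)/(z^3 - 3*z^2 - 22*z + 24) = z*(z^2 - 2*z - 3)/(z^3 - 3*z^2 - 22*z + 24)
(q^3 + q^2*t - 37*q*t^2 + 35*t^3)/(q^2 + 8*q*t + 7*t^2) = (q^2 - 6*q*t + 5*t^2)/(q + t)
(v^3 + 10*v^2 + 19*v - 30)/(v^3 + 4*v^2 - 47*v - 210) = (v - 1)/(v - 7)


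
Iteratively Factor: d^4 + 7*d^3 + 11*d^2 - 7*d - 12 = (d + 3)*(d^3 + 4*d^2 - d - 4) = (d + 3)*(d + 4)*(d^2 - 1) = (d - 1)*(d + 3)*(d + 4)*(d + 1)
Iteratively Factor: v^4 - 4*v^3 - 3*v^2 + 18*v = (v + 2)*(v^3 - 6*v^2 + 9*v) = v*(v + 2)*(v^2 - 6*v + 9) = v*(v - 3)*(v + 2)*(v - 3)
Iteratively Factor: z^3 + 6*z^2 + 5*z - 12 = (z + 3)*(z^2 + 3*z - 4) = (z + 3)*(z + 4)*(z - 1)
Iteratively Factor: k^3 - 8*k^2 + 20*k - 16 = (k - 2)*(k^2 - 6*k + 8) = (k - 2)^2*(k - 4)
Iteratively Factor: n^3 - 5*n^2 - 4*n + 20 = (n + 2)*(n^2 - 7*n + 10) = (n - 2)*(n + 2)*(n - 5)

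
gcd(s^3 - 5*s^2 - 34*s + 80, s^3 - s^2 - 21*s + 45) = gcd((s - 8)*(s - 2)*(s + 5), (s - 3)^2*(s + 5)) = s + 5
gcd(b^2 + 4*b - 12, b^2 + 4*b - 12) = b^2 + 4*b - 12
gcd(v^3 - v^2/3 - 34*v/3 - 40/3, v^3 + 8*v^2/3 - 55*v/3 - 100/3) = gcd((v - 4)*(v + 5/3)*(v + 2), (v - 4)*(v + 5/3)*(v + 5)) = v^2 - 7*v/3 - 20/3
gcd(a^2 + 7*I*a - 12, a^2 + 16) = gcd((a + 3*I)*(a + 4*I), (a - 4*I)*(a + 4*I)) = a + 4*I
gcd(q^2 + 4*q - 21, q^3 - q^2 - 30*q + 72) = q - 3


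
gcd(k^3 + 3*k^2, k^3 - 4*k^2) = k^2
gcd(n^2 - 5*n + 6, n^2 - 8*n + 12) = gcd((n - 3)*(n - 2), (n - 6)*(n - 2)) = n - 2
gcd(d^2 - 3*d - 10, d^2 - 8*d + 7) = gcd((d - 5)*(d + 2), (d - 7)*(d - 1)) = 1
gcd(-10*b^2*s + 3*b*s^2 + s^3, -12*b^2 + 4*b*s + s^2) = -2*b + s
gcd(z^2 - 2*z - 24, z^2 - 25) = 1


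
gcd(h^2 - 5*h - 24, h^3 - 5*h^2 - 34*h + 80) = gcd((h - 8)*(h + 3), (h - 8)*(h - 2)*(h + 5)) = h - 8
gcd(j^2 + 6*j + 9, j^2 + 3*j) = j + 3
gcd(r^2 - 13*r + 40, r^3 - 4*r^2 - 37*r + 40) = r - 8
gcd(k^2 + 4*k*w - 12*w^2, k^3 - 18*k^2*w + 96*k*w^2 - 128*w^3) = -k + 2*w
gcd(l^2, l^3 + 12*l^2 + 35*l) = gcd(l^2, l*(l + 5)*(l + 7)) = l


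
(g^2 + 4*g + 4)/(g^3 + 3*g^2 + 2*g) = (g + 2)/(g*(g + 1))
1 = 1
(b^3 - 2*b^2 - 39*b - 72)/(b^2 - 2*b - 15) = (b^2 - 5*b - 24)/(b - 5)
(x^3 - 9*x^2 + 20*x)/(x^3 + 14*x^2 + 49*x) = (x^2 - 9*x + 20)/(x^2 + 14*x + 49)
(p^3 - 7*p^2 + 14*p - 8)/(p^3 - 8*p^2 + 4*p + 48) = (p^2 - 3*p + 2)/(p^2 - 4*p - 12)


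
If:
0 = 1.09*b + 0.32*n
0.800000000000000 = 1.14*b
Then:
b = 0.70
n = -2.39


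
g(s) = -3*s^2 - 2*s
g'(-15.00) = 88.00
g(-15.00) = -645.00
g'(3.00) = -20.00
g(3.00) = -33.00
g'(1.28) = -9.68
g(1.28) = -7.48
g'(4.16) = -26.96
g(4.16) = -60.24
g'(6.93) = -43.58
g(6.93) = -157.93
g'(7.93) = -49.58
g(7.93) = -204.51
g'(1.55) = -11.30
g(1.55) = -10.31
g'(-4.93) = 27.58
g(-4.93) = -63.05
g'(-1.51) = 7.06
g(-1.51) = -3.82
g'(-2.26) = 11.56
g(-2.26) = -10.80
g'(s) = -6*s - 2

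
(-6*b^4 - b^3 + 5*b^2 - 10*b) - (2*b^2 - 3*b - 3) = -6*b^4 - b^3 + 3*b^2 - 7*b + 3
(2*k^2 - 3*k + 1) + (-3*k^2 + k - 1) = -k^2 - 2*k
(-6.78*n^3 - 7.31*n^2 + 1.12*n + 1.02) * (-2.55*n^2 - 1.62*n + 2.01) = 17.289*n^5 + 29.6241*n^4 - 4.6416*n^3 - 19.1085*n^2 + 0.5988*n + 2.0502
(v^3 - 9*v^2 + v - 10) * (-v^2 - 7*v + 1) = -v^5 + 2*v^4 + 63*v^3 - 6*v^2 + 71*v - 10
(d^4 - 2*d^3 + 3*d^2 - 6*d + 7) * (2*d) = 2*d^5 - 4*d^4 + 6*d^3 - 12*d^2 + 14*d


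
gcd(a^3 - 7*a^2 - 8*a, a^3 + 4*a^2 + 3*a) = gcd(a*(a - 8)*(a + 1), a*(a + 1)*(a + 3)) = a^2 + a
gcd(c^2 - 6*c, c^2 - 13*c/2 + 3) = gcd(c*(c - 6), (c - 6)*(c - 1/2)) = c - 6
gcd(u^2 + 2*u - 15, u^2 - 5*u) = 1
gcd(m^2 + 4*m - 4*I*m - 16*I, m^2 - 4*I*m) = m - 4*I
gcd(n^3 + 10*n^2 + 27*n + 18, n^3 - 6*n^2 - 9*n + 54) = n + 3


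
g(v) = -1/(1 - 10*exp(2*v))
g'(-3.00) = -0.05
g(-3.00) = -1.03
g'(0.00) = -0.25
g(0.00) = 0.11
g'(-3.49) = -0.02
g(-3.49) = -1.01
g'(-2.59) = -0.13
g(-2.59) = -1.06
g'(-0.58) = -1.38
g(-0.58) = 0.47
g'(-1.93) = -0.68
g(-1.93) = -1.27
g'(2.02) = -0.00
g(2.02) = 0.00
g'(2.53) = -0.00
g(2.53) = 0.00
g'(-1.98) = -0.58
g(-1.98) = -1.24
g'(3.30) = -0.00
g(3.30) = 0.00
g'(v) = -20*exp(2*v)/(1 - 10*exp(2*v))^2 = -20*exp(2*v)/(10*exp(2*v) - 1)^2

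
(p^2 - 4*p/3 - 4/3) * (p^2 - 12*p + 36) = p^4 - 40*p^3/3 + 152*p^2/3 - 32*p - 48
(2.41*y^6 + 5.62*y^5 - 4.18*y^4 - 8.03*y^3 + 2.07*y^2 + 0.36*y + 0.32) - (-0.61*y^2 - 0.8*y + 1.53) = 2.41*y^6 + 5.62*y^5 - 4.18*y^4 - 8.03*y^3 + 2.68*y^2 + 1.16*y - 1.21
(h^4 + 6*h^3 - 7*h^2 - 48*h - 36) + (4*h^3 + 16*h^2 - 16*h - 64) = h^4 + 10*h^3 + 9*h^2 - 64*h - 100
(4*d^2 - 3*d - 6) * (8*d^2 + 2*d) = 32*d^4 - 16*d^3 - 54*d^2 - 12*d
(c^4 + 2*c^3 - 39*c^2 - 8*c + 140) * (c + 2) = c^5 + 4*c^4 - 35*c^3 - 86*c^2 + 124*c + 280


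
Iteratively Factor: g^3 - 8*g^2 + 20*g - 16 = (g - 2)*(g^2 - 6*g + 8) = (g - 2)^2*(g - 4)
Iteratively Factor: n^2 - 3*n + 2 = (n - 2)*(n - 1)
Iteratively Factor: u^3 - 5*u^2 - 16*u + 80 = (u + 4)*(u^2 - 9*u + 20) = (u - 5)*(u + 4)*(u - 4)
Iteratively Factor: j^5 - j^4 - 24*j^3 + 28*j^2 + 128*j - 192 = (j - 4)*(j^4 + 3*j^3 - 12*j^2 - 20*j + 48) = (j - 4)*(j - 2)*(j^3 + 5*j^2 - 2*j - 24) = (j - 4)*(j - 2)*(j + 3)*(j^2 + 2*j - 8) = (j - 4)*(j - 2)^2*(j + 3)*(j + 4)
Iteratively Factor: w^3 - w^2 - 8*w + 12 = (w - 2)*(w^2 + w - 6) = (w - 2)^2*(w + 3)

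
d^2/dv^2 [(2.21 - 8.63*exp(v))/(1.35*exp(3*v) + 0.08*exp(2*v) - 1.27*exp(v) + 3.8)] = (-62.9127000000001*exp(6*v) + 33.453405*exp(5*v) - 56.614292*exp(4*v) + 567.136378*exp(3*v) - 86.968188*exp(2*v) - 40.771231*exp(v) - 113.95174)*exp(v)/(2.460375*exp(9*v) + 0.4374*exp(8*v) - 6.917805*exp(7*v) + 19.954052*exp(6*v) + 8.970261*exp(5*v) - 38.630544*exp(4*v) + 54.117137*exp(3*v) + 21.85266*exp(2*v) - 55.0164*exp(v) + 54.872)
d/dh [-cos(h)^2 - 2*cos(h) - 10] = 2*(cos(h) + 1)*sin(h)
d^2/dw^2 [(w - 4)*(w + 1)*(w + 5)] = 6*w + 4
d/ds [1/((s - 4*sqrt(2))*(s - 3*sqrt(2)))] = (-2*s + 7*sqrt(2))/(s^4 - 14*sqrt(2)*s^3 + 146*s^2 - 336*sqrt(2)*s + 576)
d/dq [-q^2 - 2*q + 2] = -2*q - 2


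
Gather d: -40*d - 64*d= -104*d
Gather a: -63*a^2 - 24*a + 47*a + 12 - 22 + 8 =-63*a^2 + 23*a - 2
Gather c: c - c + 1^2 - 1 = 0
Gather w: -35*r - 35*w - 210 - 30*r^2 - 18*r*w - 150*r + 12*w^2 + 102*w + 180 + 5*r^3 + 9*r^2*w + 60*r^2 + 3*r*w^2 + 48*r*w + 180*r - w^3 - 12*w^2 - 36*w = 5*r^3 + 30*r^2 + 3*r*w^2 - 5*r - w^3 + w*(9*r^2 + 30*r + 31) - 30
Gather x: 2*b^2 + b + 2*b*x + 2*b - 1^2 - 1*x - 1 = 2*b^2 + 3*b + x*(2*b - 1) - 2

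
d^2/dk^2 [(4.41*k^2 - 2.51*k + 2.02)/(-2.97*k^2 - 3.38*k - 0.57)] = (132.82137*k^3 - 62.115174*k^2 - 147.162906*k - 51.85241)/(26.198073*k^6 + 89.443926*k^5 + 116.875143*k^4 + 72.946484*k^3 + 22.430583*k^2 + 3.294486*k + 0.185193)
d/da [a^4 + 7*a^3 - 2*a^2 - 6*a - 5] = 4*a^3 + 21*a^2 - 4*a - 6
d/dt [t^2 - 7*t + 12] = 2*t - 7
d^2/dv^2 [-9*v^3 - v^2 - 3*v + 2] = -54*v - 2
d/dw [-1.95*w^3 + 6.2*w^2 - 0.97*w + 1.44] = -5.85*w^2 + 12.4*w - 0.97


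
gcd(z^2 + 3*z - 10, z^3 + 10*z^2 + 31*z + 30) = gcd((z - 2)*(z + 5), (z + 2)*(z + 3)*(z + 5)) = z + 5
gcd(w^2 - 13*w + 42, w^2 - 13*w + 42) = w^2 - 13*w + 42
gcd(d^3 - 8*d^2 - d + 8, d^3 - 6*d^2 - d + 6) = d^2 - 1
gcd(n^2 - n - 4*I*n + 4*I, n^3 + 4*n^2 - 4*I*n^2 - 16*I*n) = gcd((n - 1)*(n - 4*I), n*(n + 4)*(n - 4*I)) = n - 4*I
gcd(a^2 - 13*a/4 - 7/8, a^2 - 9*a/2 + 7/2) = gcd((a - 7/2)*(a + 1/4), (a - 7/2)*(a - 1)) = a - 7/2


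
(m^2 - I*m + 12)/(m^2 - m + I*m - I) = (m^2 - I*m + 12)/(m^2 - m + I*m - I)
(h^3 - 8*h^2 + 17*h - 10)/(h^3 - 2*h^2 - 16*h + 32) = (h^2 - 6*h + 5)/(h^2 - 16)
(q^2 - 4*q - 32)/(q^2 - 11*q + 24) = (q + 4)/(q - 3)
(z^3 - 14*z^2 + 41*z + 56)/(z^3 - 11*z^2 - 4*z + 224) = (z + 1)/(z + 4)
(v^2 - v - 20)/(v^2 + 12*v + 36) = (v^2 - v - 20)/(v^2 + 12*v + 36)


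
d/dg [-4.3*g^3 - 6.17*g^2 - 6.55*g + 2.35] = -12.9*g^2 - 12.34*g - 6.55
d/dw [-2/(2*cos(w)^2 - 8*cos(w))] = 2*(2 - cos(w))*sin(w)/((cos(w) - 4)^2*cos(w)^2)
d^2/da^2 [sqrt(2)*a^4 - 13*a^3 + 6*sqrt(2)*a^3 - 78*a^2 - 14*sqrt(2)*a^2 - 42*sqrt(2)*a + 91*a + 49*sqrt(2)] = 12*sqrt(2)*a^2 - 78*a + 36*sqrt(2)*a - 156 - 28*sqrt(2)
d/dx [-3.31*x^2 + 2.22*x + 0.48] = 2.22 - 6.62*x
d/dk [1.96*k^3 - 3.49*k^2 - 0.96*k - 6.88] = 5.88*k^2 - 6.98*k - 0.96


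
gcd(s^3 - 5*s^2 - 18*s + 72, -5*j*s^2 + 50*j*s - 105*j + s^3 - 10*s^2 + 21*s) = s - 3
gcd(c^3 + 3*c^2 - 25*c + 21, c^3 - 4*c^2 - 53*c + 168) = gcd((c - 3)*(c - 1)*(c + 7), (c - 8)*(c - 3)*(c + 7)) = c^2 + 4*c - 21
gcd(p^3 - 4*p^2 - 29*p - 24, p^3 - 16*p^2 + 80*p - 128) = p - 8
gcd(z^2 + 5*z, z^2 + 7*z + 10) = z + 5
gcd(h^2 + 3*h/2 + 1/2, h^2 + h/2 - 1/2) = h + 1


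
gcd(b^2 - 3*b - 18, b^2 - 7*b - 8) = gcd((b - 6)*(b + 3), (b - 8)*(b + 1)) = 1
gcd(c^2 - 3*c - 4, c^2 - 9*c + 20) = c - 4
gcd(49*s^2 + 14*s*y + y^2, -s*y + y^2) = 1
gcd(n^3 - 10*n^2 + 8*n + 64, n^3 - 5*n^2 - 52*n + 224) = n^2 - 12*n + 32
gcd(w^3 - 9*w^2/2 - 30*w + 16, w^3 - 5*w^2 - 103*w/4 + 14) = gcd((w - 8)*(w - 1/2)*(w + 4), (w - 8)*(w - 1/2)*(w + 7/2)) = w^2 - 17*w/2 + 4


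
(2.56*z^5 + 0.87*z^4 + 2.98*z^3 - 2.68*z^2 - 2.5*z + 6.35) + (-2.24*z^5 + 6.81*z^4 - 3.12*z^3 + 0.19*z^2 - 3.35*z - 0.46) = 0.32*z^5 + 7.68*z^4 - 0.14*z^3 - 2.49*z^2 - 5.85*z + 5.89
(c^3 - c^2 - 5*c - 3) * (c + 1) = c^4 - 6*c^2 - 8*c - 3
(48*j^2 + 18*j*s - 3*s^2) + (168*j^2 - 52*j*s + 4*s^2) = 216*j^2 - 34*j*s + s^2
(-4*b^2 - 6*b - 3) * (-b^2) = 4*b^4 + 6*b^3 + 3*b^2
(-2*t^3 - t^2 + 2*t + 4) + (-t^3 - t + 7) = -3*t^3 - t^2 + t + 11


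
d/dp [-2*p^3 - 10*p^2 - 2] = 2*p*(-3*p - 10)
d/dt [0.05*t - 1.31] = 0.0500000000000000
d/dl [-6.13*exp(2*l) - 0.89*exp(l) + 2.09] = (-12.26*exp(l) - 0.89)*exp(l)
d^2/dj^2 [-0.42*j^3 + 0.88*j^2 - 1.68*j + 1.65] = 1.76 - 2.52*j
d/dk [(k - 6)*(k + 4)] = 2*k - 2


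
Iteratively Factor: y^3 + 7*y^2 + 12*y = (y + 3)*(y^2 + 4*y) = y*(y + 3)*(y + 4)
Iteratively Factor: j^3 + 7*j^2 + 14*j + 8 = (j + 2)*(j^2 + 5*j + 4) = (j + 1)*(j + 2)*(j + 4)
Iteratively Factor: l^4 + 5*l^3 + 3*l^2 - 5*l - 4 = (l + 4)*(l^3 + l^2 - l - 1) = (l + 1)*(l + 4)*(l^2 - 1) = (l + 1)^2*(l + 4)*(l - 1)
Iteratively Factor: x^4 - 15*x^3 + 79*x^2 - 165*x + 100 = (x - 1)*(x^3 - 14*x^2 + 65*x - 100) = (x - 4)*(x - 1)*(x^2 - 10*x + 25) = (x - 5)*(x - 4)*(x - 1)*(x - 5)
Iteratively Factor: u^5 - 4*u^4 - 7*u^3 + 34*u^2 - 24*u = (u - 1)*(u^4 - 3*u^3 - 10*u^2 + 24*u) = u*(u - 1)*(u^3 - 3*u^2 - 10*u + 24) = u*(u - 2)*(u - 1)*(u^2 - u - 12) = u*(u - 2)*(u - 1)*(u + 3)*(u - 4)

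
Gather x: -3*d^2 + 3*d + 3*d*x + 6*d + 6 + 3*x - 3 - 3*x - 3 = -3*d^2 + 3*d*x + 9*d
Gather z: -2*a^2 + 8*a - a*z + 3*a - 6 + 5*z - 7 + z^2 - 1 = -2*a^2 + 11*a + z^2 + z*(5 - a) - 14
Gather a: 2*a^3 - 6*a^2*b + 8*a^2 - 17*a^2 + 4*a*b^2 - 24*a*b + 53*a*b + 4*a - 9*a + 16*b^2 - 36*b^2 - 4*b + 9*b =2*a^3 + a^2*(-6*b - 9) + a*(4*b^2 + 29*b - 5) - 20*b^2 + 5*b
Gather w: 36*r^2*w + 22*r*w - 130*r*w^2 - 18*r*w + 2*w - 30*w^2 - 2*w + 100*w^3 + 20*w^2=100*w^3 + w^2*(-130*r - 10) + w*(36*r^2 + 4*r)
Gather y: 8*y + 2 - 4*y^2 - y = -4*y^2 + 7*y + 2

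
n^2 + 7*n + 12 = (n + 3)*(n + 4)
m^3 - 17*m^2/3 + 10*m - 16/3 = (m - 8/3)*(m - 2)*(m - 1)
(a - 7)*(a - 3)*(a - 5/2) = a^3 - 25*a^2/2 + 46*a - 105/2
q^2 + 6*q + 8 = (q + 2)*(q + 4)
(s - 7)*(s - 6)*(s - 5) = s^3 - 18*s^2 + 107*s - 210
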